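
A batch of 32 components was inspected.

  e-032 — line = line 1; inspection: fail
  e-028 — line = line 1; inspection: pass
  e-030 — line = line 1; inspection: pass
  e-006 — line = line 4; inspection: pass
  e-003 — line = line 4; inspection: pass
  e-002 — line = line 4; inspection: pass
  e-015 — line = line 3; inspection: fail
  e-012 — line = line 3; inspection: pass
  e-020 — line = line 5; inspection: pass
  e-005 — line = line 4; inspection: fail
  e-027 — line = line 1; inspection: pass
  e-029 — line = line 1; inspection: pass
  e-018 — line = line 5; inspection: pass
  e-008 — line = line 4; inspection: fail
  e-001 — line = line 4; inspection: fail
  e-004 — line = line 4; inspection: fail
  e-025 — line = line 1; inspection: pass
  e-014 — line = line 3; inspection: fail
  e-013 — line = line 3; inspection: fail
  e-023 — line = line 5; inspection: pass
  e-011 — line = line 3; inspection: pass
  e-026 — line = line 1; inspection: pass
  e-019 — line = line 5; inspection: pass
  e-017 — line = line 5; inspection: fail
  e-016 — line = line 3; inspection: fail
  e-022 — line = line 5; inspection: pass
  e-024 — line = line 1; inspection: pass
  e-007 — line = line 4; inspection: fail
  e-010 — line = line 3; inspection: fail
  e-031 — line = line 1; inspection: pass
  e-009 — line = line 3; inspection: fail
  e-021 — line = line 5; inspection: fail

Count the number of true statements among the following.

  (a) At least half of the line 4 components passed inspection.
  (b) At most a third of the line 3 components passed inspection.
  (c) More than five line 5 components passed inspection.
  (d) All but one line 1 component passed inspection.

2

(a) line 4: |A| = 8, |A ∩ B| = 3; needs |A ∩ B| ≥ |A ∖ B| — false.
(b) line 3: |A| = 8, |A ∩ B| = 2; needs |A ∩ B| / |A| ≤ 1/3 — true.
(c) line 5: |A| = 7, |A ∩ B| = 5; needs |A ∩ B| > 5 — false.
(d) line 1: |A| = 9, |A ∩ B| = 8; needs |A ∖ B| = 1 — true.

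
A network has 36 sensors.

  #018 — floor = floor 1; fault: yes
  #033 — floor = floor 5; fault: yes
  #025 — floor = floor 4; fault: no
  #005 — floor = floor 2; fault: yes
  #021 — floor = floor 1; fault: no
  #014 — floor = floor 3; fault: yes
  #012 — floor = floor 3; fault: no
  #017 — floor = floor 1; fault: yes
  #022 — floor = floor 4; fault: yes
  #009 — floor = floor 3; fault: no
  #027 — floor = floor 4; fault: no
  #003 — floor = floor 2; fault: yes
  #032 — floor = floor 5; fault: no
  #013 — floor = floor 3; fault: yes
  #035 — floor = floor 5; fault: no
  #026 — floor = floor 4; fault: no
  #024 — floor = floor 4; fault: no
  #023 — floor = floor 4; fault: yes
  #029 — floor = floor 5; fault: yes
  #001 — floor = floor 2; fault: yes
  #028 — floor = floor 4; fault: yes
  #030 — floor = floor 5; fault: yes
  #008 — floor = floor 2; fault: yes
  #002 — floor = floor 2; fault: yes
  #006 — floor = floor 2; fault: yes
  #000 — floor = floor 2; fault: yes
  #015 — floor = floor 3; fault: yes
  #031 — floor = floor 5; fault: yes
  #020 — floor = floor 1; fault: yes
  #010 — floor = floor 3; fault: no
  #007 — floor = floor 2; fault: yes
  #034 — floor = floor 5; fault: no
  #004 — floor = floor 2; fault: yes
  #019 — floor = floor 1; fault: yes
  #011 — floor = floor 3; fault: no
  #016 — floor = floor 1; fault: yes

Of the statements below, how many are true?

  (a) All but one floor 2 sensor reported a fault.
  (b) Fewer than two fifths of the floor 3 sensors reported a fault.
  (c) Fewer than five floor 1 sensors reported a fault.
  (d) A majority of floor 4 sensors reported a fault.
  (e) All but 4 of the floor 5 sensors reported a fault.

(a) floor 2: |A| = 9, |A ∩ B| = 9; needs |A ∖ B| = 1 — false.
(b) floor 3: |A| = 7, |A ∩ B| = 3; needs |A ∩ B| / |A| < 2/5 — false.
(c) floor 1: |A| = 6, |A ∩ B| = 5; needs |A ∩ B| < 5 — false.
(d) floor 4: |A| = 7, |A ∩ B| = 3; needs |A ∩ B| > |A ∖ B| — false.
(e) floor 5: |A| = 7, |A ∩ B| = 4; needs |A ∖ B| = 4 — false.

0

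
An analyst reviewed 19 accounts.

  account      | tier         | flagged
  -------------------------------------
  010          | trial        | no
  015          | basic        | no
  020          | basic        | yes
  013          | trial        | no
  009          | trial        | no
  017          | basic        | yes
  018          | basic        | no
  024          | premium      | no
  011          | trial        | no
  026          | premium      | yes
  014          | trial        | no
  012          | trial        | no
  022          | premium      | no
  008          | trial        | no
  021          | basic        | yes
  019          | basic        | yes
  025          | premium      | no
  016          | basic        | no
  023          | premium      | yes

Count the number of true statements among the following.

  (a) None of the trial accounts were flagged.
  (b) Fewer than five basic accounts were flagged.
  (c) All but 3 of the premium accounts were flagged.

(a) trial: |A| = 7, |A ∩ B| = 0; needs A ∩ B = ∅ (|A ∩ B| = 0) — true.
(b) basic: |A| = 7, |A ∩ B| = 4; needs |A ∩ B| < 5 — true.
(c) premium: |A| = 5, |A ∩ B| = 2; needs |A ∖ B| = 3 — true.

3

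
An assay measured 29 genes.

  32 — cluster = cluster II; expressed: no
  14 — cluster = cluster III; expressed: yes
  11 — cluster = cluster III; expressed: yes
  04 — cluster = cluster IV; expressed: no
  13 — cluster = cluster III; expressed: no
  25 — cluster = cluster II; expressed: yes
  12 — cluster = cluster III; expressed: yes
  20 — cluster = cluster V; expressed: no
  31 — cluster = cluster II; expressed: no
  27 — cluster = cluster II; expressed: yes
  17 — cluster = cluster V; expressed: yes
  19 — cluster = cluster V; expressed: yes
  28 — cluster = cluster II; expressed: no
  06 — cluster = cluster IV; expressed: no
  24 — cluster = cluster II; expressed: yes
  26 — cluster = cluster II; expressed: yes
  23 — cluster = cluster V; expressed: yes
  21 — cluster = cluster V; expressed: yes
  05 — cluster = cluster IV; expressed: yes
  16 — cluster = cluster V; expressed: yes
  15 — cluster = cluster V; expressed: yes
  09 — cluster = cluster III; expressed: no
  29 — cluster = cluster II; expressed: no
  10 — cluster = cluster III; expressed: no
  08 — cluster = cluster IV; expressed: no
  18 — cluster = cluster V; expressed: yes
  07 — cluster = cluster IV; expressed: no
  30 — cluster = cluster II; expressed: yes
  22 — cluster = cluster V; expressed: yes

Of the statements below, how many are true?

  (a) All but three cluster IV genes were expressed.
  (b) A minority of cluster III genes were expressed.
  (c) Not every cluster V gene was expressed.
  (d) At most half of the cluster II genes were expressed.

(a) cluster IV: |A| = 5, |A ∩ B| = 1; needs |A ∖ B| = 3 — false.
(b) cluster III: |A| = 6, |A ∩ B| = 3; needs |A ∩ B| < |A ∖ B| — false.
(c) cluster V: |A| = 9, |A ∩ B| = 8; needs A ⊄ B (|A ∖ B| ≥ 1) — true.
(d) cluster II: |A| = 9, |A ∩ B| = 5; needs |A ∩ B| ≤ |A ∖ B| — false.

1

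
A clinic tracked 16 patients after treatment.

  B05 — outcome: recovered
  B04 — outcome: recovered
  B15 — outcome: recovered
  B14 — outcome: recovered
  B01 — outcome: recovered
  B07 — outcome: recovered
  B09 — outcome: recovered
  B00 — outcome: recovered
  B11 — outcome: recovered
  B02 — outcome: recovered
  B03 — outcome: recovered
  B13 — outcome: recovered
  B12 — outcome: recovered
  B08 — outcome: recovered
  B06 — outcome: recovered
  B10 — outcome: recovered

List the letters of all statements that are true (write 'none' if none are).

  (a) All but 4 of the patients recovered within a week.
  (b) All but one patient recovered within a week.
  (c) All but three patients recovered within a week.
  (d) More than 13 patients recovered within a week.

(d)

|A| = 16, |A ∩ B| = 16, |A ∖ B| = 0.
(a) |A ∖ B| = 4: fails.
(b) |A ∖ B| = 1: fails.
(c) |A ∖ B| = 3: fails.
(d) |A ∩ B| > 13: holds.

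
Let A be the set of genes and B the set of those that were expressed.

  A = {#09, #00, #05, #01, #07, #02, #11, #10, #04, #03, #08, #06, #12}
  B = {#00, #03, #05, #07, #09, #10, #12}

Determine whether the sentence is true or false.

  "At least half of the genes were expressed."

The determiner here denotes the relation: |A ∩ B| ≥ |A ∖ B|.
A (the restrictor) = {#09, #00, #05, #01, #07, #02, #11, #10, #04, #03, #08, #06, #12}, |A| = 13.
A ∩ B = {#09, #00, #05, #07, #10, #03, #12}, so |A ∩ B| = 7.
A ∖ B = {#01, #02, #11, #04, #08, #06}, so |A ∖ B| = 6.
7 > 6, so the statement is true.

True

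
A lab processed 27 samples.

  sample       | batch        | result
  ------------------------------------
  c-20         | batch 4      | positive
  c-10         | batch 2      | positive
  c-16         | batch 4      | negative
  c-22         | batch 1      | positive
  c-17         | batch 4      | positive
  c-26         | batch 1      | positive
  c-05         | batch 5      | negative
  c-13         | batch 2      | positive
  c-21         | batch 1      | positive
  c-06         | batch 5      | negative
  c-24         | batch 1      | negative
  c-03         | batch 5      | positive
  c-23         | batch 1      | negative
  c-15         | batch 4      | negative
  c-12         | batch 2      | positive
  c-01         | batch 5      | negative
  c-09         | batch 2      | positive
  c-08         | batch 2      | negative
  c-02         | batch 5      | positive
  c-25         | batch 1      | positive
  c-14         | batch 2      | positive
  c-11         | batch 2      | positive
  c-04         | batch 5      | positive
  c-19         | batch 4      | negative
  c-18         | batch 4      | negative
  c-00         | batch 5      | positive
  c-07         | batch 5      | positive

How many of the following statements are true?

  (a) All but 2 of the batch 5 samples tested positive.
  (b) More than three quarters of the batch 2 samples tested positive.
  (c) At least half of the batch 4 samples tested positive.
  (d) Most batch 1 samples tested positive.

2

(a) batch 5: |A| = 8, |A ∩ B| = 5; needs |A ∖ B| = 2 — false.
(b) batch 2: |A| = 7, |A ∩ B| = 6; needs |A ∩ B| / |A| > 3/4 — true.
(c) batch 4: |A| = 6, |A ∩ B| = 2; needs |A ∩ B| ≥ |A ∖ B| — false.
(d) batch 1: |A| = 6, |A ∩ B| = 4; needs |A ∩ B| > |A ∖ B| — true.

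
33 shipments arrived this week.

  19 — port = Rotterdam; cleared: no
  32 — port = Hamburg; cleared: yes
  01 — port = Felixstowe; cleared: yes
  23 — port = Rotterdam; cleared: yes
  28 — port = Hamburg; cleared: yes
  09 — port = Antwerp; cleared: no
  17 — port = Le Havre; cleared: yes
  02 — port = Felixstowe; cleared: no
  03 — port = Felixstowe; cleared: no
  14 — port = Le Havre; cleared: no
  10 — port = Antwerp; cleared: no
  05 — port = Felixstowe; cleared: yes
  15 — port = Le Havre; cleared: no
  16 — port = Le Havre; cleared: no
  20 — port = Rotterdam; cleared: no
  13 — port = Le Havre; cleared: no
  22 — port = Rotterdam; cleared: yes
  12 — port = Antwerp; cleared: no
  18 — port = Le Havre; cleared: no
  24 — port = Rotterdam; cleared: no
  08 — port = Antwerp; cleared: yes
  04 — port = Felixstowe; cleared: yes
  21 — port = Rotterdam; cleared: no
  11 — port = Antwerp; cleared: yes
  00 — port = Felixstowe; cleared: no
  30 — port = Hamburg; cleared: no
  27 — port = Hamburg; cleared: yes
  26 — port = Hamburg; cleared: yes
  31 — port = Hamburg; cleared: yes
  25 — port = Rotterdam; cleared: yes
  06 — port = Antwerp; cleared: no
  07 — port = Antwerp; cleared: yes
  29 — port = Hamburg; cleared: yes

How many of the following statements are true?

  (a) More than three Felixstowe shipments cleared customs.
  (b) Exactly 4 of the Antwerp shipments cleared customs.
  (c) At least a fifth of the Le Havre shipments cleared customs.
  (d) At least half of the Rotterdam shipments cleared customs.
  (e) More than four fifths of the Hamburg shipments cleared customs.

(a) Felixstowe: |A| = 6, |A ∩ B| = 3; needs |A ∩ B| > 3 — false.
(b) Antwerp: |A| = 7, |A ∩ B| = 3; needs |A ∩ B| = 4 — false.
(c) Le Havre: |A| = 6, |A ∩ B| = 1; needs |A ∩ B| / |A| ≥ 1/5 — false.
(d) Rotterdam: |A| = 7, |A ∩ B| = 3; needs |A ∩ B| ≥ |A ∖ B| — false.
(e) Hamburg: |A| = 7, |A ∩ B| = 6; needs |A ∩ B| / |A| > 4/5 — true.

1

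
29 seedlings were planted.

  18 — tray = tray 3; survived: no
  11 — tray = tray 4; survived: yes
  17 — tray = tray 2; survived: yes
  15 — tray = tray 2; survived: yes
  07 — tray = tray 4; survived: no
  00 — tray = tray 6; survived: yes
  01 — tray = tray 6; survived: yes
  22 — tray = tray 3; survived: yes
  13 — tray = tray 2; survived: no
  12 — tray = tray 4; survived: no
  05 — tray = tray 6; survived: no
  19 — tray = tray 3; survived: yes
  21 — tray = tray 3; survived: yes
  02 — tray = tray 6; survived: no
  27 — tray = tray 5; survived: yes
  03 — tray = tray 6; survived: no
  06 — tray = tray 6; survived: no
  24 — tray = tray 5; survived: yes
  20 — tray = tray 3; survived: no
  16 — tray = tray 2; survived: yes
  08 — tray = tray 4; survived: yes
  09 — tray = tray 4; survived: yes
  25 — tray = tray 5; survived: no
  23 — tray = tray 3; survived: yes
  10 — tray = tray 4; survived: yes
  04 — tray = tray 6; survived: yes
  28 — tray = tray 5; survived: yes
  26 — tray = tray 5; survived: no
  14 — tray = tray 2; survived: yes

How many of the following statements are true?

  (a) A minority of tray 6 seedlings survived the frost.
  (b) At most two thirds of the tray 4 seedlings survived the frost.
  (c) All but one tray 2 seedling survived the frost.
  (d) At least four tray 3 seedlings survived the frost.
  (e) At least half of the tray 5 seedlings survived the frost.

(a) tray 6: |A| = 7, |A ∩ B| = 3; needs |A ∩ B| < |A ∖ B| — true.
(b) tray 4: |A| = 6, |A ∩ B| = 4; needs |A ∩ B| / |A| ≤ 2/3 — true.
(c) tray 2: |A| = 5, |A ∩ B| = 4; needs |A ∖ B| = 1 — true.
(d) tray 3: |A| = 6, |A ∩ B| = 4; needs |A ∩ B| ≥ 4 — true.
(e) tray 5: |A| = 5, |A ∩ B| = 3; needs |A ∩ B| ≥ |A ∖ B| — true.

5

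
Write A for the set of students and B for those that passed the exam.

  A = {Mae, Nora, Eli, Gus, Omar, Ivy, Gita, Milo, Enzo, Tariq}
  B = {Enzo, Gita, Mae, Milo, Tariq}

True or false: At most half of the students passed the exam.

The determiner here denotes the relation: |A ∩ B| ≤ |A ∖ B|.
A (the restrictor) = {Mae, Nora, Eli, Gus, Omar, Ivy, Gita, Milo, Enzo, Tariq}, |A| = 10.
A ∩ B = {Mae, Gita, Milo, Enzo, Tariq}, so |A ∩ B| = 5.
A ∖ B = {Nora, Eli, Gus, Omar, Ivy}, so |A ∖ B| = 5.
5 = 5, so the statement is true.

True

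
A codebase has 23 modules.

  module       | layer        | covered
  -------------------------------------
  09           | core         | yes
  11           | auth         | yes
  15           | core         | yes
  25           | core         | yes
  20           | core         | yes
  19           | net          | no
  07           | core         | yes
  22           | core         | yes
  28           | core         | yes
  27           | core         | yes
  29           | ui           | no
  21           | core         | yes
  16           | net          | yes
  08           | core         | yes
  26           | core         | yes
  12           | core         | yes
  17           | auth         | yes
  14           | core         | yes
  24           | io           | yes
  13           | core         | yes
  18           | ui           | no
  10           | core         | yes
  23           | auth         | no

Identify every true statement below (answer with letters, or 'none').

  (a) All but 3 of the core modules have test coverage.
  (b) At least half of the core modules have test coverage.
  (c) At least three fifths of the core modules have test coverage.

(b), (c)

|A| = 15, |A ∩ B| = 15, |A ∖ B| = 0.
(a) |A ∖ B| = 3: fails.
(b) |A ∩ B| ≥ |A ∖ B|: holds.
(c) |A ∩ B| / |A| ≥ 3/5: holds.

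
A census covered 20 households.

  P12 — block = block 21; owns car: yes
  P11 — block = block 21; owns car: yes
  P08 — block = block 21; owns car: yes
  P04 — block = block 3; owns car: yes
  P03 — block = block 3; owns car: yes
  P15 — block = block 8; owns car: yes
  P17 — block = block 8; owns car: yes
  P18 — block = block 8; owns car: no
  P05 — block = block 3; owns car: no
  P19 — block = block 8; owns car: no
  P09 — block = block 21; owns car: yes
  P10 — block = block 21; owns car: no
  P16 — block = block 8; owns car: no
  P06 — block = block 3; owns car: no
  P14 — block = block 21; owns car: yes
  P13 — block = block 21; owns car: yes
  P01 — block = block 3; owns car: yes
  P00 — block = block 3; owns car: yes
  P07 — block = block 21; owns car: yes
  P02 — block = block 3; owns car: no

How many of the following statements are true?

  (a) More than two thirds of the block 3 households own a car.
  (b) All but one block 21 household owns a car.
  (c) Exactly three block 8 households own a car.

1

(a) block 3: |A| = 7, |A ∩ B| = 4; needs |A ∩ B| / |A| > 2/3 — false.
(b) block 21: |A| = 8, |A ∩ B| = 7; needs |A ∖ B| = 1 — true.
(c) block 8: |A| = 5, |A ∩ B| = 2; needs |A ∩ B| = 3 — false.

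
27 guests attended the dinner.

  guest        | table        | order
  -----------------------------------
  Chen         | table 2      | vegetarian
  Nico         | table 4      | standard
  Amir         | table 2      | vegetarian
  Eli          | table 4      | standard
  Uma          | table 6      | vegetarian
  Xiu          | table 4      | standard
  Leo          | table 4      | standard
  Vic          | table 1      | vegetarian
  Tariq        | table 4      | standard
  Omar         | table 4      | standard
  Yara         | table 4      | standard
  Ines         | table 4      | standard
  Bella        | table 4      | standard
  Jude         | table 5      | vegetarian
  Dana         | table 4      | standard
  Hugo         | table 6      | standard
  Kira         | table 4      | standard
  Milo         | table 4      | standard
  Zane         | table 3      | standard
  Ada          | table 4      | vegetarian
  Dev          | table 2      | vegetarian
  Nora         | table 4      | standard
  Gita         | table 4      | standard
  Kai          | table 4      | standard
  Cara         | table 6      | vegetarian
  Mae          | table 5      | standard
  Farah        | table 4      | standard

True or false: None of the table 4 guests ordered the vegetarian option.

'None of the table 4 guests ordered the vegetarian option' holds iff A ∩ B = ∅ (|A ∩ B| = 0).
|A| = 17, |A ∩ B| = 1, |A ∖ B| = 16.
So the statement is false.

False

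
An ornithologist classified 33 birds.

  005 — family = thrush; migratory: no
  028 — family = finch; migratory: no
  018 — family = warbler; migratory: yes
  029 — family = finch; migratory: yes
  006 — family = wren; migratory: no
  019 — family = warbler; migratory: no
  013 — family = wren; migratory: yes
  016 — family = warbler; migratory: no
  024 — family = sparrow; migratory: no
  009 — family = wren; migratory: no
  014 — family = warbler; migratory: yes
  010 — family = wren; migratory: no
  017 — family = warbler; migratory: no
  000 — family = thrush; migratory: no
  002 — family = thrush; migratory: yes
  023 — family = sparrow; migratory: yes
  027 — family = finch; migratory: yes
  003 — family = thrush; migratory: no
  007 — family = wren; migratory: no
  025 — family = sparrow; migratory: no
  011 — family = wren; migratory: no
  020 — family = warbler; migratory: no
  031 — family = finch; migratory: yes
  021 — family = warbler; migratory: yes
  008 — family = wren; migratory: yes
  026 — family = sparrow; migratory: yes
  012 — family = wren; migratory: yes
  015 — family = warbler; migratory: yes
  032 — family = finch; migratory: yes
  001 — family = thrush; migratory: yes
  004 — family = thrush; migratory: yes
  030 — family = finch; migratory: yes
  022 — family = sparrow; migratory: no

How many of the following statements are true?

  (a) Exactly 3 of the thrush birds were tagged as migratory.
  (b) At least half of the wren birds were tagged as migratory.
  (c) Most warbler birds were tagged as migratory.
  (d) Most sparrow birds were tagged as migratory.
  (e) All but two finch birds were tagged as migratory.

(a) thrush: |A| = 6, |A ∩ B| = 3; needs |A ∩ B| = 3 — true.
(b) wren: |A| = 8, |A ∩ B| = 3; needs |A ∩ B| ≥ |A ∖ B| — false.
(c) warbler: |A| = 8, |A ∩ B| = 4; needs |A ∩ B| > |A ∖ B| — false.
(d) sparrow: |A| = 5, |A ∩ B| = 2; needs |A ∩ B| > |A ∖ B| — false.
(e) finch: |A| = 6, |A ∩ B| = 5; needs |A ∖ B| = 2 — false.

1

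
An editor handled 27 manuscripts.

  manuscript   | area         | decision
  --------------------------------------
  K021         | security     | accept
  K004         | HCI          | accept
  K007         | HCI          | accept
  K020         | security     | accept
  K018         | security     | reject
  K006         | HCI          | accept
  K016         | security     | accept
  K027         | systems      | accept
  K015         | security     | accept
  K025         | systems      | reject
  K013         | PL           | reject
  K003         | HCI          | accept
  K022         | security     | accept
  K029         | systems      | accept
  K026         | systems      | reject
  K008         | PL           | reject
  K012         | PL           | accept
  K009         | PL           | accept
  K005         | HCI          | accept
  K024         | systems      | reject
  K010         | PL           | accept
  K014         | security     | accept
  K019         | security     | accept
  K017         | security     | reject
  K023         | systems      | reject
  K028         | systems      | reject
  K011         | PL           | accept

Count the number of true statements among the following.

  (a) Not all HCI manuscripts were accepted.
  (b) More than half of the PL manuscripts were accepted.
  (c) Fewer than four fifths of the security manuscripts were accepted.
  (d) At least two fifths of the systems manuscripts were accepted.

2

(a) HCI: |A| = 5, |A ∩ B| = 5; needs A ⊄ B (|A ∖ B| ≥ 1) — false.
(b) PL: |A| = 6, |A ∩ B| = 4; needs |A ∩ B| > |A ∖ B| — true.
(c) security: |A| = 9, |A ∩ B| = 7; needs |A ∩ B| / |A| < 4/5 — true.
(d) systems: |A| = 7, |A ∩ B| = 2; needs |A ∩ B| / |A| ≥ 2/5 — false.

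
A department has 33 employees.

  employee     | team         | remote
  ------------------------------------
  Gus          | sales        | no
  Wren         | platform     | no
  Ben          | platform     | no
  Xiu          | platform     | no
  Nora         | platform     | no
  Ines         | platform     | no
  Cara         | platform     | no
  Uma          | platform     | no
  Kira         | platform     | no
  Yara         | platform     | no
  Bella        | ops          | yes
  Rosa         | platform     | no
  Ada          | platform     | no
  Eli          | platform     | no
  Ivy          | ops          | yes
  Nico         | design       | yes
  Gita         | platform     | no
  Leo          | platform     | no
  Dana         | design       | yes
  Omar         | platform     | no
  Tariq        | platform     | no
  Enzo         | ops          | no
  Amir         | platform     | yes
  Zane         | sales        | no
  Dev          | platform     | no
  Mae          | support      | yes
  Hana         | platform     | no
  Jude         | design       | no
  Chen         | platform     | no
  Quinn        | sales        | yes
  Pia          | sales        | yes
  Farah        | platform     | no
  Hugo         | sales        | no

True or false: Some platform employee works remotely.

'Some platform employee works remotely' holds iff A ∩ B ≠ ∅ (|A ∩ B| ≥ 1).
|A| = 21, |A ∩ B| = 1, |A ∖ B| = 20.
So the statement is true.

True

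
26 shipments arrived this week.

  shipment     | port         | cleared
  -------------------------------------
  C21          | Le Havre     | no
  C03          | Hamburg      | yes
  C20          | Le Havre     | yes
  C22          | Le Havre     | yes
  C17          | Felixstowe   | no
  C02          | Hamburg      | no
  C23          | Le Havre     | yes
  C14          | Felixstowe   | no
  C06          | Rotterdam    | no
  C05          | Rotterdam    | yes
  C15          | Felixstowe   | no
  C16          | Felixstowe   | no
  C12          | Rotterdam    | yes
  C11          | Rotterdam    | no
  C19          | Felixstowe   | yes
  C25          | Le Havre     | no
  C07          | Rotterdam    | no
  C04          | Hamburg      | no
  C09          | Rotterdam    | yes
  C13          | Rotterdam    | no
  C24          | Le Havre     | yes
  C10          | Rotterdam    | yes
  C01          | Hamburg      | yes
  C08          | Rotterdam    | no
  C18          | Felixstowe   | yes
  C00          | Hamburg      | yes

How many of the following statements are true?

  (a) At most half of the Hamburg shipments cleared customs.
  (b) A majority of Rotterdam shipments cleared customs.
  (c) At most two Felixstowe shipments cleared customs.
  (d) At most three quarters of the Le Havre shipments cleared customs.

2

(a) Hamburg: |A| = 5, |A ∩ B| = 3; needs |A ∩ B| ≤ |A ∖ B| — false.
(b) Rotterdam: |A| = 9, |A ∩ B| = 4; needs |A ∩ B| > |A ∖ B| — false.
(c) Felixstowe: |A| = 6, |A ∩ B| = 2; needs |A ∩ B| ≤ 2 — true.
(d) Le Havre: |A| = 6, |A ∩ B| = 4; needs |A ∩ B| / |A| ≤ 3/4 — true.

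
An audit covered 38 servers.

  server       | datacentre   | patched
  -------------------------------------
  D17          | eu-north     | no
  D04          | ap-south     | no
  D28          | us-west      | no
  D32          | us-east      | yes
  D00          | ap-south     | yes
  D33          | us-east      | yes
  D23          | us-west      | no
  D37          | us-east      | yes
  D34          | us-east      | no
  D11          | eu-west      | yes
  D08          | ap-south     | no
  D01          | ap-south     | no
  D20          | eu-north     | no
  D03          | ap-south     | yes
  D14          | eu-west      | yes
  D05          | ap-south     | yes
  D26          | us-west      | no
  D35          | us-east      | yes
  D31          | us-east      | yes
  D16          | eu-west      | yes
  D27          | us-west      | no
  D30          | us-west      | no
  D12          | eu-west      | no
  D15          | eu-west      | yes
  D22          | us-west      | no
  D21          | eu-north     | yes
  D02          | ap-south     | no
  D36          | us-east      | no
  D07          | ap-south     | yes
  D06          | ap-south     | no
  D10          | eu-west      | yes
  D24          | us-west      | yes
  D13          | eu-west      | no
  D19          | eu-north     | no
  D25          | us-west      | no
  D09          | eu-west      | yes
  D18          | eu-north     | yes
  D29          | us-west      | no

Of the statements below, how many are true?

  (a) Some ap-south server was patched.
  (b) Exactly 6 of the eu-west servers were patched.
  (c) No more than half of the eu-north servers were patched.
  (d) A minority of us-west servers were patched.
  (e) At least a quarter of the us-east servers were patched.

5

(a) ap-south: |A| = 9, |A ∩ B| = 4; needs A ∩ B ≠ ∅ (|A ∩ B| ≥ 1) — true.
(b) eu-west: |A| = 8, |A ∩ B| = 6; needs |A ∩ B| = 6 — true.
(c) eu-north: |A| = 5, |A ∩ B| = 2; needs |A ∩ B| ≤ |A ∖ B| — true.
(d) us-west: |A| = 9, |A ∩ B| = 1; needs |A ∩ B| < |A ∖ B| — true.
(e) us-east: |A| = 7, |A ∩ B| = 5; needs |A ∩ B| / |A| ≥ 1/4 — true.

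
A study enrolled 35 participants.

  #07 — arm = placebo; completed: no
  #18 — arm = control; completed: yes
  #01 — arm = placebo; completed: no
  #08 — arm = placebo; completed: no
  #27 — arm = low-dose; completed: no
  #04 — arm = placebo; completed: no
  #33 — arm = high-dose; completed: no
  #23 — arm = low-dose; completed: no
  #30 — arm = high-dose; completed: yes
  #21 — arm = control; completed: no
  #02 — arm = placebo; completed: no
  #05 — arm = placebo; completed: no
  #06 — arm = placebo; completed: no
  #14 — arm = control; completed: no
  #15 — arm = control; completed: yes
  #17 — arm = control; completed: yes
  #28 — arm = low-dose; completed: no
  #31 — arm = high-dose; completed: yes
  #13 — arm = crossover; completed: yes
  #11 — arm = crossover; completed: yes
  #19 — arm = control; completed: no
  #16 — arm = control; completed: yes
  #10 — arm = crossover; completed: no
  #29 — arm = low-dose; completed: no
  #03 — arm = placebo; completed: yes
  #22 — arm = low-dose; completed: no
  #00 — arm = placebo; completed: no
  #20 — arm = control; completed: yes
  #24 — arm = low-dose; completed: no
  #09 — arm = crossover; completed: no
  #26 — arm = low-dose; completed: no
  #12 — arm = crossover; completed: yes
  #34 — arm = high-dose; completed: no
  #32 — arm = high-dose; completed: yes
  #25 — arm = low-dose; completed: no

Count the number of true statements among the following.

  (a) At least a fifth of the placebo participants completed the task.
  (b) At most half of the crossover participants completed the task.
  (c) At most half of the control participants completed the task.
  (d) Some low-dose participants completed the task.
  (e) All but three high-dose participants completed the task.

0

(a) placebo: |A| = 9, |A ∩ B| = 1; needs |A ∩ B| / |A| ≥ 1/5 — false.
(b) crossover: |A| = 5, |A ∩ B| = 3; needs |A ∩ B| ≤ |A ∖ B| — false.
(c) control: |A| = 8, |A ∩ B| = 5; needs |A ∩ B| ≤ |A ∖ B| — false.
(d) low-dose: |A| = 8, |A ∩ B| = 0; needs A ∩ B ≠ ∅ (|A ∩ B| ≥ 1) — false.
(e) high-dose: |A| = 5, |A ∩ B| = 3; needs |A ∖ B| = 3 — false.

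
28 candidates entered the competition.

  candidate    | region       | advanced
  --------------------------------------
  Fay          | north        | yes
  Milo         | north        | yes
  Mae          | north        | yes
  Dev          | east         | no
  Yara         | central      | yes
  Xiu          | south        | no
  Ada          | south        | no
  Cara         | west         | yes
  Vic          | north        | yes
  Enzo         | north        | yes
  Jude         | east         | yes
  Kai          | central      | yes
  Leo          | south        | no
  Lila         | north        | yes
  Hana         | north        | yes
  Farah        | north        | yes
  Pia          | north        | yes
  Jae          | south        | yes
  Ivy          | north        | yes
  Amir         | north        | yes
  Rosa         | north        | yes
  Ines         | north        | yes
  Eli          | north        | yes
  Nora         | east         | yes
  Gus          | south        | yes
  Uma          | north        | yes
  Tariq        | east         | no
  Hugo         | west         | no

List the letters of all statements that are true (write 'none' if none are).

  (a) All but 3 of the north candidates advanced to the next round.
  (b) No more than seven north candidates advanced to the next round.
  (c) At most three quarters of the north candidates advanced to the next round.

|A| = 15, |A ∩ B| = 15, |A ∖ B| = 0.
(a) |A ∖ B| = 3: fails.
(b) |A ∩ B| ≤ 7: fails.
(c) |A ∩ B| / |A| ≤ 3/4: fails.

none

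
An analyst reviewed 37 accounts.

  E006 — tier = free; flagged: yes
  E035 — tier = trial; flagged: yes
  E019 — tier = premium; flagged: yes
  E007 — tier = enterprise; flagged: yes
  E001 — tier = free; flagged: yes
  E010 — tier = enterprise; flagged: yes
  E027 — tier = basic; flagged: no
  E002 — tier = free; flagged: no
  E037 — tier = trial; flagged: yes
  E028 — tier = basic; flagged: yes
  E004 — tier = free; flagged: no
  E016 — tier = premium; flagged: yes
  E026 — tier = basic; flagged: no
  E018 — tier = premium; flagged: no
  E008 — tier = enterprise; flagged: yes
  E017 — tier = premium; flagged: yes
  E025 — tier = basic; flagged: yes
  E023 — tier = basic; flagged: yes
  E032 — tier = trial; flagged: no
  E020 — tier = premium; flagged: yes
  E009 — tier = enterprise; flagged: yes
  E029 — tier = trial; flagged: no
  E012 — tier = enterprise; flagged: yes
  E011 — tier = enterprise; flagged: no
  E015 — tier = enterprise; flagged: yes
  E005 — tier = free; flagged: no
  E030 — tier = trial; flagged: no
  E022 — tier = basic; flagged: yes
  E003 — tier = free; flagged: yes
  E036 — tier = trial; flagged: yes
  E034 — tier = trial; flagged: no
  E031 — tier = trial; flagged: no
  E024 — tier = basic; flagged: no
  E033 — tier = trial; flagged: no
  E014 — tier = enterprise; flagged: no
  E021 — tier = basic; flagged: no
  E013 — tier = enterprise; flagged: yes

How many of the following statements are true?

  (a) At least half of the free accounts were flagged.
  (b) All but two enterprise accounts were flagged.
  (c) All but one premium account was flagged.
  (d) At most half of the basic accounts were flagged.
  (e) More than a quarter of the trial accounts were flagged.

(a) free: |A| = 6, |A ∩ B| = 3; needs |A ∩ B| ≥ |A ∖ B| — true.
(b) enterprise: |A| = 9, |A ∩ B| = 7; needs |A ∖ B| = 2 — true.
(c) premium: |A| = 5, |A ∩ B| = 4; needs |A ∖ B| = 1 — true.
(d) basic: |A| = 8, |A ∩ B| = 4; needs |A ∩ B| ≤ |A ∖ B| — true.
(e) trial: |A| = 9, |A ∩ B| = 3; needs |A ∩ B| / |A| > 1/4 — true.

5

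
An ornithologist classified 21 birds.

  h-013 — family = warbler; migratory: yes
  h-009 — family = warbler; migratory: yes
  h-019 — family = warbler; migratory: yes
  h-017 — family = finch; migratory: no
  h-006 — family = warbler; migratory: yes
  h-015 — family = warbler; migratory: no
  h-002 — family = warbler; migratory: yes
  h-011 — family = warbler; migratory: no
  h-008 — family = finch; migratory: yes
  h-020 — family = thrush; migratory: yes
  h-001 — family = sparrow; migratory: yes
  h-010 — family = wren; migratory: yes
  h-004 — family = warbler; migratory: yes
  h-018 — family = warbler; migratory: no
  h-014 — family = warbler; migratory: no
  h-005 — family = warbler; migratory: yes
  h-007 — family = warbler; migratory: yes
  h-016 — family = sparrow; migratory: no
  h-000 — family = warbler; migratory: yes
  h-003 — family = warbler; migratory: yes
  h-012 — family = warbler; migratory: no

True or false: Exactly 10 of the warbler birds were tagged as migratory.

The determiner here denotes the relation: |A ∩ B| = 10.
|A| = 15, |A ∩ B| = 10, |A ∖ B| = 5.
|A ∩ B| = 10, so the statement is true.

True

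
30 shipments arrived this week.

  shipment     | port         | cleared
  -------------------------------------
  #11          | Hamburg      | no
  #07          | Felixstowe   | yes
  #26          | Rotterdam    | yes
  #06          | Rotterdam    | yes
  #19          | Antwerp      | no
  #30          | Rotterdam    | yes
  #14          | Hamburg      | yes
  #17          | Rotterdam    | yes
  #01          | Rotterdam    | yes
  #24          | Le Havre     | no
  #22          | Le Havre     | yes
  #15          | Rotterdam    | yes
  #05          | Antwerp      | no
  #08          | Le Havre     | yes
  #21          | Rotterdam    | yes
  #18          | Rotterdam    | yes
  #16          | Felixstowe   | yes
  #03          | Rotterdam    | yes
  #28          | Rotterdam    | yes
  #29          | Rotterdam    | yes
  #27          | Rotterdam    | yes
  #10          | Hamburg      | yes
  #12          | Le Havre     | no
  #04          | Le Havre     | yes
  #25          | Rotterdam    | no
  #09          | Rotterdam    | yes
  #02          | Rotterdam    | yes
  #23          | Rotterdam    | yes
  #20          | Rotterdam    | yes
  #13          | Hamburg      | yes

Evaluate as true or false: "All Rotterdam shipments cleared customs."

False

The determiner here denotes the relation: A ⊆ B, i.e. every element of A is in B (|A ∖ B| = 0).
|A| = 17, |A ∩ B| = 16, |A ∖ B| = 1.
So the statement is false.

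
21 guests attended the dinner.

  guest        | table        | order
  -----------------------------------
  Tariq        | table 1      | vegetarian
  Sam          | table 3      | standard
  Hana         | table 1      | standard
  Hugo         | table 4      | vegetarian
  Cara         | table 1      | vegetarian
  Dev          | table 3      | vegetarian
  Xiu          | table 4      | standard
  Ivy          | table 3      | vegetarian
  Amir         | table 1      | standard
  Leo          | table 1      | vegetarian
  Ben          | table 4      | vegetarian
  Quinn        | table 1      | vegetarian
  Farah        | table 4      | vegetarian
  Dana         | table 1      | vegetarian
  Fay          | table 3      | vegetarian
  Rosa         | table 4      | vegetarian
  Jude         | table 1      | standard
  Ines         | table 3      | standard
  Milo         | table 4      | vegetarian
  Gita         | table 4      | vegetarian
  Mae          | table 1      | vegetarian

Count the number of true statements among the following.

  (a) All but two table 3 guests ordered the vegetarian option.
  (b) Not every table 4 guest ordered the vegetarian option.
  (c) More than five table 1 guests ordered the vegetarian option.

(a) table 3: |A| = 5, |A ∩ B| = 3; needs |A ∖ B| = 2 — true.
(b) table 4: |A| = 7, |A ∩ B| = 6; needs A ⊄ B (|A ∖ B| ≥ 1) — true.
(c) table 1: |A| = 9, |A ∩ B| = 6; needs |A ∩ B| > 5 — true.

3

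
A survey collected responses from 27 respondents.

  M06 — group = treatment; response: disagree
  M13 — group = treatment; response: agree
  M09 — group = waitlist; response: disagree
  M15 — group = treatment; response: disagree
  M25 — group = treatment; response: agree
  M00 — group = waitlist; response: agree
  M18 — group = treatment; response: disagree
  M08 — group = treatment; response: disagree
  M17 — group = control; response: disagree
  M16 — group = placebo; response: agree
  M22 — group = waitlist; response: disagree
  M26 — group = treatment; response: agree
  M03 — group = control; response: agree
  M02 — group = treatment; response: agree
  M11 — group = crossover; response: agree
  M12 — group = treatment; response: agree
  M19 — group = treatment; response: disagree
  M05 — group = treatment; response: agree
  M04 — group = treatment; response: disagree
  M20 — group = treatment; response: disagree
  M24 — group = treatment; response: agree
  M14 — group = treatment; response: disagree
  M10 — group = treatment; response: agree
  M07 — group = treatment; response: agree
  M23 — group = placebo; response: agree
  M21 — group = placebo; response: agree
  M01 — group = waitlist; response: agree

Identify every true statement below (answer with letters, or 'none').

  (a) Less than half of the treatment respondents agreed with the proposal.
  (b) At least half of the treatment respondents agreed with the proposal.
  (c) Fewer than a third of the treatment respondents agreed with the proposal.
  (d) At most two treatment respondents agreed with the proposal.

|A| = 17, |A ∩ B| = 9, |A ∖ B| = 8.
(a) |A ∩ B| < |A ∖ B|: fails.
(b) |A ∩ B| ≥ |A ∖ B|: holds.
(c) |A ∩ B| / |A| < 1/3: fails.
(d) |A ∩ B| ≤ 2: fails.

(b)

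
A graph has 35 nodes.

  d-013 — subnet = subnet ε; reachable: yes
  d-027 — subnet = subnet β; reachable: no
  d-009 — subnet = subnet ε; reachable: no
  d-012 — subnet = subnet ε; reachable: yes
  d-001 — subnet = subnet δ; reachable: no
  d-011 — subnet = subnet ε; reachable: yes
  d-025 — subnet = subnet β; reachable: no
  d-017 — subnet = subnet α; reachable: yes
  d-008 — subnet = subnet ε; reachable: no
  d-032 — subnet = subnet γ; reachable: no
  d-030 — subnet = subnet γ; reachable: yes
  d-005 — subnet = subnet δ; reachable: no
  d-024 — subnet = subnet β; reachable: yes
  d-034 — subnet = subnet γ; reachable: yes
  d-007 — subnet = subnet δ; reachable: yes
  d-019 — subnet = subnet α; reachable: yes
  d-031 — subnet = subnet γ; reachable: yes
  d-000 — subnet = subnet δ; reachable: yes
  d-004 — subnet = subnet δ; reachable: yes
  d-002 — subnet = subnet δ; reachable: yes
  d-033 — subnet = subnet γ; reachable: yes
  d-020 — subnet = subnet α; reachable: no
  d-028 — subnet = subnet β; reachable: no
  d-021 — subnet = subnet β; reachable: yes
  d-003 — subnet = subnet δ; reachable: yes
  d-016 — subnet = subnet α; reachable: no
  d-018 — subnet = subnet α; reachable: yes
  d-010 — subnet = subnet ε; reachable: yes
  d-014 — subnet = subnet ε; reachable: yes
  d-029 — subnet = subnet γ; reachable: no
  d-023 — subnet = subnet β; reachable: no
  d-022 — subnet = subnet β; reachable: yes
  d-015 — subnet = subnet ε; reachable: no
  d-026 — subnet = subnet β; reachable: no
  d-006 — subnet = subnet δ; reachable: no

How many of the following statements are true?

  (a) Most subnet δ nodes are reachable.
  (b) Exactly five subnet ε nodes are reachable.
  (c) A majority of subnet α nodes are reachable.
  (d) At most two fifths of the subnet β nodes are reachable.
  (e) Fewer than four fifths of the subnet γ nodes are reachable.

(a) subnet δ: |A| = 8, |A ∩ B| = 5; needs |A ∩ B| > |A ∖ B| — true.
(b) subnet ε: |A| = 8, |A ∩ B| = 5; needs |A ∩ B| = 5 — true.
(c) subnet α: |A| = 5, |A ∩ B| = 3; needs |A ∩ B| > |A ∖ B| — true.
(d) subnet β: |A| = 8, |A ∩ B| = 3; needs |A ∩ B| / |A| ≤ 2/5 — true.
(e) subnet γ: |A| = 6, |A ∩ B| = 4; needs |A ∩ B| / |A| < 4/5 — true.

5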